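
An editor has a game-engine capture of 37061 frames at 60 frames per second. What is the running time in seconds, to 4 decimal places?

Running time = 37061 × 1/60 = 37061/60 s ≈ 617.6833 s.

617.6833 seconds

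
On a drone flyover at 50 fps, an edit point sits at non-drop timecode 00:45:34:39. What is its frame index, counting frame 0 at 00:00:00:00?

Total seconds to the label: (0 × 3600 + 45 × 60 + 34) = 2734.
Frame index = 2734 × 50 + 39 = 136739.

136739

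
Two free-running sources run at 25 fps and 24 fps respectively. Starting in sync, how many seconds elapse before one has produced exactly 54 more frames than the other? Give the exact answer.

54 seconds

The gap grows by |24 − 25| = 1 frame per second.
Time for a 54-frame gap: 54 ÷ (1) = 54 s.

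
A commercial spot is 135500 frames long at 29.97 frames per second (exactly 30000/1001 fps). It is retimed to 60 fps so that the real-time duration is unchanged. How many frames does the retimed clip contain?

271271 frames

Target frames = source frames × (target rate / source rate) = 135500 × (60)/(30000/1001) = 135500 × 1001/500 = 271271.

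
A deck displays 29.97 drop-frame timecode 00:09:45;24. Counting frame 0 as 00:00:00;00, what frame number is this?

As if non-drop at 30 labels/s: (0 × 3600 + 9 × 60 + 45) × 30 + 24 = 17574.
Minute boundaries passed: 9; those not divisible by 10: 9 − 0 = 9; dropped labels = 2 × 9 = 18.
Actual frame index = 17574 − 18 = 17556.

17556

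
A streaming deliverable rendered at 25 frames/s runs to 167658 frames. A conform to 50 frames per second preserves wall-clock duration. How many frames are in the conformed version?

335316 frames

Target frames = source frames × (target rate / source rate) = 167658 × (50)/(25) = 167658 × 2 = 335316.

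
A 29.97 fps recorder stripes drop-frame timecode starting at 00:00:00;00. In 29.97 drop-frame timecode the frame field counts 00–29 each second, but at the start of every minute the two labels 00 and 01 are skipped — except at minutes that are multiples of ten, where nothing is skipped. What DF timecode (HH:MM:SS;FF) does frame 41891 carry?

Ten DF minutes hold 17982 frames, so frame 41891 lies in block 2 (frames 35964–53945) with 5927 frames into that block.
The block's first minute is 1800 frames and the rest 1798 each; 5927 frames reaches minute 3, so 2 × 18 + 3 × 2 = 42 labels have been skipped so far.
Adding those back, label number 41891 + 42 = 41933 at 30 labels/s is 1397 s + 23 f = 0 h 23 min 17 s frame 23, i.e. 00:23:17;23.

00:23:17;23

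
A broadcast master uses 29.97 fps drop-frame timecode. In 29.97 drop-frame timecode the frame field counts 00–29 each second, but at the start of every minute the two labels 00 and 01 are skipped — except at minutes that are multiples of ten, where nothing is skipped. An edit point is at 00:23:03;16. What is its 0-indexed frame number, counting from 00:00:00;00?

Complete 10-minute blocks: 2, each 17982 frames → 35964.
Remaining 3 whole minutes in the current block: 1800 + 2 × 1798 = 5396 frames.
Within the current minute: 3 × 30 + 16 − 2 = 104 (labels ;00/;01 skipped at this minute). Total = 35964 + 5396 + 104 = 41464.

41464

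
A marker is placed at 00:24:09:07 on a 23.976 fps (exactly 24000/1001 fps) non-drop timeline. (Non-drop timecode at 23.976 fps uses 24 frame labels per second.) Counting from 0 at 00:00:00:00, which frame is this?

frame 34783

Total seconds to the label: (0 × 3600 + 24 × 60 + 9) = 1449.
Frame index = 1449 × 24 + 7 = 34783.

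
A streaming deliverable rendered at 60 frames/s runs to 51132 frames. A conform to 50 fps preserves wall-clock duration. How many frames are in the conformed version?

42610 frames

Target frames = source frames × (target rate / source rate) = 51132 × (50)/(60) = 51132 × 5/6 = 42610.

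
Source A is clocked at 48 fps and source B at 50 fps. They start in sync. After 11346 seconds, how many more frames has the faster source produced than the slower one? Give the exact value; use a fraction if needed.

22692 frames

A emits 48 × 11346 = 544608 frames; B emits 50 × 11346 = 567300.
Difference = 22692 frames; B is ahead of A.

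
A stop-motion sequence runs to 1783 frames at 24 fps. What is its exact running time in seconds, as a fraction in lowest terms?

1783/24 seconds

Running time = 1783 ÷ (24) = 1783 × 1/24 = 1783/24 s.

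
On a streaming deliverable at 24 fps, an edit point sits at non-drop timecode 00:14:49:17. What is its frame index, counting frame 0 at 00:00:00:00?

Total seconds to the label: (0 × 3600 + 14 × 60 + 49) = 889.
Frame index = 889 × 24 + 17 = 21353.

frame 21353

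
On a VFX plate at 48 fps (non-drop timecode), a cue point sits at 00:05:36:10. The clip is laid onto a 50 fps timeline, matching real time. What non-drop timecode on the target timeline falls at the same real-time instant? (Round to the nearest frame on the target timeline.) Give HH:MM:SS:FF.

00:05:36:10

Source frame index: (0×3600 + 5×60 + 36) × 48 + 10 = 16138.
Real time: 16138 / (48) = 8069/24 s.
Target frame: (8069/24) × (50) = 201725/12 ≈ 16810.417 → 16810.
At 50 labels/s: frame 16810 → 00:05:36:10.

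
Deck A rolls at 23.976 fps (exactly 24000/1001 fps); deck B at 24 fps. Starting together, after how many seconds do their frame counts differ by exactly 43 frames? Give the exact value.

43043/24 seconds

The gap grows by |24 − 24000/1001| = 24/1001 frames per second.
Time for a 43-frame gap: 43 ÷ (24/1001) = 43043/24 s.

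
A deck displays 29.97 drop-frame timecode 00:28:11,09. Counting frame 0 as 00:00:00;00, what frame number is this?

Complete 10-minute blocks: 2, each 17982 frames → 35964.
Remaining 8 whole minutes in the current block: 1800 + 7 × 1798 = 14386 frames.
Within the current minute: 11 × 30 + 9 − 2 = 337 (labels ;00/;01 skipped at this minute). Total = 35964 + 14386 + 337 = 50687.

50687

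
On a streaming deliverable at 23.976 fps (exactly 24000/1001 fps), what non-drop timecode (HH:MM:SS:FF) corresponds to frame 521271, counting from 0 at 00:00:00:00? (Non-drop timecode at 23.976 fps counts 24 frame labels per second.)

521271 ÷ 24 = 21719 full seconds, remainder 15 frames.
21719 s = 6 h 1 min 59 s.
Timecode: 06:01:59:15.

06:01:59:15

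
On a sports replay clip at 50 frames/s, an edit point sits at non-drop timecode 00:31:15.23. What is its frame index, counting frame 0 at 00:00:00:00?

Total seconds to the label: (0 × 3600 + 31 × 60 + 15) = 1875.
Frame index = 1875 × 50 + 23 = 93773.

93773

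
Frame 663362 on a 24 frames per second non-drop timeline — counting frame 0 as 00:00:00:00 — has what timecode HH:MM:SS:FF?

07:40:40:02

663362 ÷ 24 = 27640 full seconds, remainder 2 frames.
27640 s = 7 h 40 min 40 s.
Timecode: 07:40:40:02.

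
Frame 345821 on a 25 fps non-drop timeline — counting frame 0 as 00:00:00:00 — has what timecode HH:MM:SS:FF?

345821 ÷ 25 = 13832 full seconds, remainder 21 frames.
13832 s = 3 h 50 min 32 s.
Timecode: 03:50:32:21.

03:50:32:21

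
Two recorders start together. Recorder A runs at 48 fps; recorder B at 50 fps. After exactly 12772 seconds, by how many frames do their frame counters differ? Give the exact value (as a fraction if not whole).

A emits 48 × 12772 = 613056 frames; B emits 50 × 12772 = 638600.
Difference = 25544 frames; B is ahead of A.

25544 frames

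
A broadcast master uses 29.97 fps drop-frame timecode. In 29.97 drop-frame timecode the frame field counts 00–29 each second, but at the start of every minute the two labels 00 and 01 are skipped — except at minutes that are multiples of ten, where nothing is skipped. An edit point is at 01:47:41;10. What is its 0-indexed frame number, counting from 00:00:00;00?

Complete 10-minute blocks: 10, each 17982 frames → 179820.
Remaining 7 whole minutes in the current block: 1800 + 6 × 1798 = 12588 frames.
Within the current minute: 41 × 30 + 10 − 2 = 1238 (labels ;00/;01 skipped at this minute). Total = 179820 + 12588 + 1238 = 193646.

193646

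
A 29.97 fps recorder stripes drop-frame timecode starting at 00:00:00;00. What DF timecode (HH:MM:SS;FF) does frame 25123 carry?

00:13:58;07

Each 10-minute DF block holds 10 × 60 × 30 − 9 × 2 = 17982 frames. 25123 ÷ 17982 → 1 full block, remainder 7141.
Within the partial block the first minute is 1800 frames and each further minute 1798, so 3 further minute boundaries passed. Total skipped labels = 18 × 1 + 2 × 3 = 24.
Non-drop label index = 25123 + 24 = 25147; at 30 labels/s that is 00:13:58:07, i.e. DF 00:13:58;07.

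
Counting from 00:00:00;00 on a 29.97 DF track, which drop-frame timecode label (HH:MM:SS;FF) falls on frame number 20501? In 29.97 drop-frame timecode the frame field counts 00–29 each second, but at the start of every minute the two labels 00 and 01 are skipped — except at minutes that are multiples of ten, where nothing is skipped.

00:11:24;01

Ten DF minutes hold 17982 frames, so frame 20501 lies in block 1 (frames 17982–35963) with 2519 frames into that block.
The block's first minute is 1800 frames and the rest 1798 each; 2519 frames reaches minute 1, so 1 × 18 + 1 × 2 = 20 labels have been skipped so far.
Adding those back, label number 20501 + 20 = 20521 at 30 labels/s is 684 s + 1 f = 0 h 11 min 24 s frame 1, i.e. 00:11:24;01.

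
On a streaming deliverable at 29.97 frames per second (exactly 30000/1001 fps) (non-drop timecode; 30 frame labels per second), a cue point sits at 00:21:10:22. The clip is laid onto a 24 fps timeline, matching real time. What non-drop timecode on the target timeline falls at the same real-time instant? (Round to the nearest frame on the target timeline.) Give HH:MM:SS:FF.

Source frame index: (0×3600 + 21×60 + 10) × 30 + 22 = 38122.
Real time: 38122 / (30000/1001) = 19080061/15000 s.
Target frame: (19080061/15000) × (24) = 19080061/625 ≈ 30528.098 → 30528.
At 24 labels/s: frame 30528 → 00:21:12:00.

00:21:12:00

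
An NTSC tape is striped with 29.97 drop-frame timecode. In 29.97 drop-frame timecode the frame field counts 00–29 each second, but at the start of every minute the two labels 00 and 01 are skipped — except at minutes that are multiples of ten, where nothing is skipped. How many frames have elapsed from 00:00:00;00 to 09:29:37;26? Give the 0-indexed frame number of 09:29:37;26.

Complete 10-minute blocks: 56, each 17982 frames → 1006992.
Remaining 9 whole minutes in the current block: 1800 + 8 × 1798 = 16184 frames.
Within the current minute: 37 × 30 + 26 − 2 = 1134 (labels ;00/;01 skipped at this minute). Total = 1006992 + 16184 + 1134 = 1024310.

1024310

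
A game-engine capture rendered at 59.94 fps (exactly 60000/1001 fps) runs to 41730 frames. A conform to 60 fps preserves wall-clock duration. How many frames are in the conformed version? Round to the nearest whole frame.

41772 frames

Frames at target rate = 41730 × (60) / (60000/1001) = 4177173/100 ≈ 41771.730.
Nearest whole frame: 41772.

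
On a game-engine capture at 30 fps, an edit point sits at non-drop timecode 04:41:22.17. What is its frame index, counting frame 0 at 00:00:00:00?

frame 506477

Total seconds to the label: (4 × 3600 + 41 × 60 + 22) = 16882.
Frame index = 16882 × 30 + 17 = 506477.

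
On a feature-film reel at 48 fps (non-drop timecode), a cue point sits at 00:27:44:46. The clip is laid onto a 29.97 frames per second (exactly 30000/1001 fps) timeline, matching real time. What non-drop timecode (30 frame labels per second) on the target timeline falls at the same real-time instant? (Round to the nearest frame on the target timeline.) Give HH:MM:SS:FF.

00:27:43:09

Source frame index: (0×3600 + 27×60 + 44) × 48 + 46 = 79918.
Real time: 79918 / (48) = 39959/24 s.
Target frame: (39959/24) × (30000/1001) = 49948750/1001 ≈ 49898.851 → 49899.
At 30 labels/s: frame 49899 → 00:27:43:09.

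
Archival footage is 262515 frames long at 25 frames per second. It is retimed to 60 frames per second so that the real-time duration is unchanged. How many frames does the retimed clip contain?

630036 frames

Target frames = source frames × (target rate / source rate) = 262515 × (60)/(25) = 262515 × 12/5 = 630036.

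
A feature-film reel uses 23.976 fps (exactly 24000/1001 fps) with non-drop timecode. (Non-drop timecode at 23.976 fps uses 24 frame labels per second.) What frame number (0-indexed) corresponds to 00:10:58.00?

Total seconds to the label: (0 × 3600 + 10 × 60 + 58) = 658.
Frame index = 658 × 24 + 0 = 15792.

frame 15792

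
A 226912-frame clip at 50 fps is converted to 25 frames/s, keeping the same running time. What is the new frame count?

113456 frames

Target frames = source frames × (target rate / source rate) = 226912 × (25)/(50) = 226912 × 1/2 = 113456.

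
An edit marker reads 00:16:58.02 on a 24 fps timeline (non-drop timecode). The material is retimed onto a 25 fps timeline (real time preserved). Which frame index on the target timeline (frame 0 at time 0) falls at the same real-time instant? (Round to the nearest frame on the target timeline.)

frame 25452

Source frame index: (0×3600 + 16×60 + 58) × 24 + 2 = 24434.
Real time: 24434 / (24) = 12217/12 s.
Target frame: (12217/12) × (25) = 305425/12 ≈ 25452.083 → 25452.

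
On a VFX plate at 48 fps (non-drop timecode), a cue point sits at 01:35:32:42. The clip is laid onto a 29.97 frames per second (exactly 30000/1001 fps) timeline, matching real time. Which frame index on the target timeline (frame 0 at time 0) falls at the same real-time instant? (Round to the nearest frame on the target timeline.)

frame 171814

Source frame index: (1×3600 + 35×60 + 32) × 48 + 42 = 275178.
Real time: 275178 / (48) = 45863/8 s.
Target frame: (45863/8) × (30000/1001) = 171986250/1001 ≈ 171814.436 → 171814.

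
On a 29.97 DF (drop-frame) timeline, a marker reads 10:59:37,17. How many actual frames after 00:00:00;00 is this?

1186139

As if non-drop at 30 labels/s: (10 × 3600 + 59 × 60 + 37) × 30 + 17 = 1187327.
Minute boundaries passed: 659; those not divisible by 10: 659 − 65 = 594; dropped labels = 2 × 594 = 1188.
Actual frame index = 1187327 − 1188 = 1186139.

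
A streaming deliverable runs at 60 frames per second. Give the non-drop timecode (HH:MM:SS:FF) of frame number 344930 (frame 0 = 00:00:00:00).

344930 ÷ 60 = 5748 full seconds, remainder 50 frames.
5748 s = 1 h 35 min 48 s.
Timecode: 01:35:48:50.

01:35:48:50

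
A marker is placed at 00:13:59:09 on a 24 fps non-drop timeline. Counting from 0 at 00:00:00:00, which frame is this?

Total seconds to the label: (0 × 3600 + 13 × 60 + 59) = 839.
Frame index = 839 × 24 + 9 = 20145.

20145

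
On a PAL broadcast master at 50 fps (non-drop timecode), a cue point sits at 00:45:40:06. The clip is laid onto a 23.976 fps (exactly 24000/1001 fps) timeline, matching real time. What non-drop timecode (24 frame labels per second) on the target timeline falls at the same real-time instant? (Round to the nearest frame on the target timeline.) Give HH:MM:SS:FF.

Source frame index: (0×3600 + 45×60 + 40) × 50 + 6 = 137006.
Real time: 137006 / (50) = 68503/25 s.
Target frame: (68503/25) × (24000/1001) = 65762880/1001 ≈ 65697.183 → 65697.
At 24 labels/s: frame 65697 → 00:45:37:09.

00:45:37:09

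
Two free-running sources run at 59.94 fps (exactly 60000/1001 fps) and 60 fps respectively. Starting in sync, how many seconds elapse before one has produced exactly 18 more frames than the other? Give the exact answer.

The gap grows by |60 − 60000/1001| = 60/1001 frames per second.
Time for a 18-frame gap: 18 ÷ (60/1001) = 300.3 s.

300.3 seconds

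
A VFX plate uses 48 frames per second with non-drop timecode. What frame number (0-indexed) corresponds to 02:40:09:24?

frame 461256

Total seconds to the label: (2 × 3600 + 40 × 60 + 9) = 9609.
Frame index = 9609 × 48 + 24 = 461256.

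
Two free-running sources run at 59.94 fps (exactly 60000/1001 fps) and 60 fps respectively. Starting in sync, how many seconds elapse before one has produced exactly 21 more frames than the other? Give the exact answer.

350.35 seconds

The gap grows by |60 − 60000/1001| = 60/1001 frames per second.
Time for a 21-frame gap: 21 ÷ (60/1001) = 350.35 s.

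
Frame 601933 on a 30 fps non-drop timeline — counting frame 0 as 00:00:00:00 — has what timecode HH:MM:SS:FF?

05:34:24:13

601933 ÷ 30 = 20064 full seconds, remainder 13 frames.
20064 s = 5 h 34 min 24 s.
Timecode: 05:34:24:13.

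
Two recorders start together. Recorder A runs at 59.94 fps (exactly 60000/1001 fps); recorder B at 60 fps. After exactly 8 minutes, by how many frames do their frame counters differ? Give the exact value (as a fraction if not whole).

28800/1001 frames

8 min = 480 s.
A emits 60000/1001 × 480 = 28800000/1001 frames; B emits 60 × 480 = 28800.
Difference = 28800/1001 frames (≈ 28.7712); B is ahead of A.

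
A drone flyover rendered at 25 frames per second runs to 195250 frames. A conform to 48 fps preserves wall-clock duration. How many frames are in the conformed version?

Target frames = source frames × (target rate / source rate) = 195250 × (48)/(25) = 195250 × 48/25 = 374880.

374880 frames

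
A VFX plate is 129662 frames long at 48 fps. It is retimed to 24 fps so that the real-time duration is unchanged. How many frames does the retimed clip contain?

64831 frames

Frames at target rate = 129662 × (24) / (48) = 64831.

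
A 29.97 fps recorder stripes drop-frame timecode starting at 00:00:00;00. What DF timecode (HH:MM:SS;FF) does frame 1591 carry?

Ten DF minutes hold 17982 frames, so frame 1591 lies in block 0 (frames 0–17981) with 1591 frames into that block.
The block's first minute is 1800 frames and the rest 1798 each; 1591 frames reaches minute 0, so 0 × 18 + 0 × 2 = 0 labels have been skipped so far.
Adding those back, label number 1591 + 0 = 1591 at 30 labels/s is 53 s + 1 f = 0 h 0 min 53 s frame 1, i.e. 00:00:53;01.

00:00:53;01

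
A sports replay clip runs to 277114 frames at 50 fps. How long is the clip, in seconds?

5542.28 seconds

Running time = 277114 / (50) = 5542.28 s.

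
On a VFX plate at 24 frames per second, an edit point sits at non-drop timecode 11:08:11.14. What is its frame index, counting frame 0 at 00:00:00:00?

Total seconds to the label: (11 × 3600 + 8 × 60 + 11) = 40091.
Frame index = 40091 × 24 + 14 = 962198.

frame 962198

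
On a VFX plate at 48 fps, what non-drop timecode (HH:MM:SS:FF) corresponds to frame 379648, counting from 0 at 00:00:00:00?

02:11:49:16

379648 ÷ 48 = 7909 full seconds, remainder 16 frames.
7909 s = 2 h 11 min 49 s.
Timecode: 02:11:49:16.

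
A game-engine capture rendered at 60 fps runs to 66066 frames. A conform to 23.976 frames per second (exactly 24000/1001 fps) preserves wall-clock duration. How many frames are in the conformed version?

26400 frames

Target frames = source frames × (target rate / source rate) = 66066 × (24000/1001)/(60) = 66066 × 400/1001 = 26400.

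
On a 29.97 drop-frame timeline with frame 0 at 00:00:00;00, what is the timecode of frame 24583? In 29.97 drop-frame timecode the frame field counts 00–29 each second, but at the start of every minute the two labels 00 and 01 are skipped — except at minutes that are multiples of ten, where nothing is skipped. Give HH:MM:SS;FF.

Ten DF minutes hold 17982 frames, so frame 24583 lies in block 1 (frames 17982–35963) with 6601 frames into that block.
The block's first minute is 1800 frames and the rest 1798 each; 6601 frames reaches minute 3, so 1 × 18 + 3 × 2 = 24 labels have been skipped so far.
Adding those back, label number 24583 + 24 = 24607 at 30 labels/s is 820 s + 7 f = 0 h 13 min 40 s frame 7, i.e. 00:13:40;07.

00:13:40;07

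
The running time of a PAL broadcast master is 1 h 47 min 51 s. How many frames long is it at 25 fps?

161775 frames

1 h 47 min 51 s = 6471 s.
Frames = 6471 × 25 = 161775.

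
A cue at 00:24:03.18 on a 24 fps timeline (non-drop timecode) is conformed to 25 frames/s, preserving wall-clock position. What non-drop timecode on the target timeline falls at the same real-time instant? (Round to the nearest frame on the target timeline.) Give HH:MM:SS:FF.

Source frame index: (0×3600 + 24×60 + 3) × 24 + 18 = 34650.
Real time: 34650 / (24) = 5775/4 s.
Target frame: (5775/4) × (25) = 144375/4 ≈ 36093.750 → 36094.
At 25 labels/s: frame 36094 → 00:24:03:19.

00:24:03:19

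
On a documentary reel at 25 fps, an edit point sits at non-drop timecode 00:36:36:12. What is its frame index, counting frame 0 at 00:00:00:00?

Total seconds to the label: (0 × 3600 + 36 × 60 + 36) = 2196.
Frame index = 2196 × 25 + 12 = 54912.

frame 54912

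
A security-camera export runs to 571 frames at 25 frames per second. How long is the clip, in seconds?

Running time = 571 / (25) = 22.84 s.

22.84 seconds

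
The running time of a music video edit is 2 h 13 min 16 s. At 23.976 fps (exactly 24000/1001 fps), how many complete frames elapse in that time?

2 h 13 min 16 s = 7996 s.
Frames = 7996 × 24000/1001 = 191904000/1001 ≈ 191712.2877.
Complete frames: 191712.

191712 frames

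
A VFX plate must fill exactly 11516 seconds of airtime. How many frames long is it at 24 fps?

276384 frames

Frames = 11516 × 24 = 276384.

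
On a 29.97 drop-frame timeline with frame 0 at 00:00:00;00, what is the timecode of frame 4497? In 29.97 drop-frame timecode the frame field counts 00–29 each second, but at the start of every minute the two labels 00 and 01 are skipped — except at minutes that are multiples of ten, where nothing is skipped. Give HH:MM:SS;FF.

00:02:30;01

Ten DF minutes hold 17982 frames, so frame 4497 lies in block 0 (frames 0–17981) with 4497 frames into that block.
The block's first minute is 1800 frames and the rest 1798 each; 4497 frames reaches minute 2, so 0 × 18 + 2 × 2 = 4 labels have been skipped so far.
Adding those back, label number 4497 + 4 = 4501 at 30 labels/s is 150 s + 1 f = 0 h 2 min 30 s frame 1, i.e. 00:02:30;01.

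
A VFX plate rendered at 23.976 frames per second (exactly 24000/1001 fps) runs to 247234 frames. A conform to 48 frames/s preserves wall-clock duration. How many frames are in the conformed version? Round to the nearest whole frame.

Frames at target rate = 247234 × (48) / (24000/1001) = 123740617/250 ≈ 494962.468.
Nearest whole frame: 494962.

494962 frames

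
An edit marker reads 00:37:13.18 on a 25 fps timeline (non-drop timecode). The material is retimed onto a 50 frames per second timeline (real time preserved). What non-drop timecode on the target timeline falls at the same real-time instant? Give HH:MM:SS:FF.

00:37:13:36

Source frame index: (0×3600 + 37×60 + 13) × 25 + 18 = 55843.
Real time: 55843 / (25) = 55843/25 s.
Target frame: (55843/25) × (50) = 111686.
At 50 labels/s: frame 111686 → 00:37:13:36.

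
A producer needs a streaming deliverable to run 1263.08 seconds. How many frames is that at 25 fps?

Frames = 1263.08 × 25 = 31577.

31577 frames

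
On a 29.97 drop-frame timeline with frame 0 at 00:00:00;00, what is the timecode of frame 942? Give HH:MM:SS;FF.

Ten DF minutes hold 17982 frames, so frame 942 lies in block 0 (frames 0–17981) with 942 frames into that block.
The block's first minute is 1800 frames and the rest 1798 each; 942 frames reaches minute 0, so 0 × 18 + 0 × 2 = 0 labels have been skipped so far.
Adding those back, label number 942 + 0 = 942 at 30 labels/s is 31 s + 12 f = 0 h 0 min 31 s frame 12, i.e. 00:00:31;12.

00:00:31;12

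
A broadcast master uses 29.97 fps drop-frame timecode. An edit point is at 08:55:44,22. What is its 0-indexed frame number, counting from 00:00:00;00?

As if non-drop at 30 labels/s: (8 × 3600 + 55 × 60 + 44) × 30 + 22 = 964342.
Minute boundaries passed: 535; those not divisible by 10: 535 − 53 = 482; dropped labels = 2 × 482 = 964.
Actual frame index = 964342 − 964 = 963378.

963378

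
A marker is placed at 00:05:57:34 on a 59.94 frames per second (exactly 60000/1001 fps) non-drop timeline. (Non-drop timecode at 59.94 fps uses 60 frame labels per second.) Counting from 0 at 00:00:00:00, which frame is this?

Total seconds to the label: (0 × 3600 + 5 × 60 + 57) = 357.
Frame index = 357 × 60 + 34 = 21454.

21454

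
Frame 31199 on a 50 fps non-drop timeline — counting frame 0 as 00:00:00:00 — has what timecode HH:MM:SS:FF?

31199 ÷ 50 = 623 full seconds, remainder 49 frames.
623 s = 0 h 10 min 23 s.
Timecode: 00:10:23:49.

00:10:23:49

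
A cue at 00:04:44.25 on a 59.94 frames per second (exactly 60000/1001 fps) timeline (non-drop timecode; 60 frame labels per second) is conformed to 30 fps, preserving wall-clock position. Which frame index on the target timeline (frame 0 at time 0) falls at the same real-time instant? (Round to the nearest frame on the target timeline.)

Source frame index: (0×3600 + 4×60 + 44) × 60 + 25 = 17065.
Real time: 17065 / (60000/1001) = 3416413/12000 s.
Target frame: (3416413/12000) × (30) = 3416413/400 ≈ 8541.032 → 8541.

frame 8541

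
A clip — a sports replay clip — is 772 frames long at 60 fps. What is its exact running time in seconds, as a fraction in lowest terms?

Running time = 772 ÷ (60) = 772 × 1/60 = 193/15 s.

193/15 seconds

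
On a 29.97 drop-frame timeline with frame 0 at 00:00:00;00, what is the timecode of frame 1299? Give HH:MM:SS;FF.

Each 10-minute DF block holds 10 × 60 × 30 − 9 × 2 = 17982 frames. 1299 ÷ 17982 → 0 full blocks, remainder 1299.
Within the partial block the first minute is 1800 frames and each further minute 1798, so 0 further minute boundaries passed. Total skipped labels = 18 × 0 + 2 × 0 = 0.
Non-drop label index = 1299 + 0 = 1299; at 30 labels/s that is 00:00:43:09, i.e. DF 00:00:43;09.

00:00:43;09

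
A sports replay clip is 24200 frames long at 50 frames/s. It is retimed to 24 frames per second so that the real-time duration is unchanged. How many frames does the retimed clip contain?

Target frames = source frames × (target rate / source rate) = 24200 × (24)/(50) = 24200 × 12/25 = 11616.

11616 frames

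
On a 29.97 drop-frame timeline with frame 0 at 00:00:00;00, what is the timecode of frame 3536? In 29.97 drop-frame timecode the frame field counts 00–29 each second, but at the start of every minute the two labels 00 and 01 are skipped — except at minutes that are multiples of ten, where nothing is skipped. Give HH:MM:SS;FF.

00:01:57;28

Ten DF minutes hold 17982 frames, so frame 3536 lies in block 0 (frames 0–17981) with 3536 frames into that block.
The block's first minute is 1800 frames and the rest 1798 each; 3536 frames reaches minute 1, so 0 × 18 + 1 × 2 = 2 labels have been skipped so far.
Adding those back, label number 3536 + 2 = 3538 at 30 labels/s is 117 s + 28 f = 0 h 1 min 57 s frame 28, i.e. 00:01:57;28.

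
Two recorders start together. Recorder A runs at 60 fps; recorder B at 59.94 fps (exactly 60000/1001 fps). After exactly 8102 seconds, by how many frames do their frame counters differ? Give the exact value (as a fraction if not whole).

A emits 60 × 8102 = 486120 frames; B emits 60000/1001 × 8102 = 486120000/1001.
Difference = 486120/1001 frames (≈ 485.6344); B is behind A.

486120/1001 frames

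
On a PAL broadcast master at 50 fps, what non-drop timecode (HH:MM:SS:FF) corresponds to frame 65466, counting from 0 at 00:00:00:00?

65466 ÷ 50 = 1309 full seconds, remainder 16 frames.
1309 s = 0 h 21 min 49 s.
Timecode: 00:21:49:16.

00:21:49:16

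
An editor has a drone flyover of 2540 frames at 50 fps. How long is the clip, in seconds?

50.8 seconds

Running time = 2540 / (50) = 50.8 s.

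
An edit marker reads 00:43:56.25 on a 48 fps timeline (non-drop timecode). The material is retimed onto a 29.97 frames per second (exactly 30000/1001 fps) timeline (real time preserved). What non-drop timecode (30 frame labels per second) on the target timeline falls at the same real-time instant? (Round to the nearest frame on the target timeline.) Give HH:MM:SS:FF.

00:43:53:27

Source frame index: (0×3600 + 43×60 + 56) × 48 + 25 = 126553.
Real time: 126553 / (48) = 126553/48 s.
Target frame: (126553/48) × (30000/1001) = 11299375/143 ≈ 79016.608 → 79017.
At 30 labels/s: frame 79017 → 00:43:53:27.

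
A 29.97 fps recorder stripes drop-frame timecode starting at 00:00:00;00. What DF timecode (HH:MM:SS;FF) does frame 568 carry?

00:00:18;28

Ten DF minutes hold 17982 frames, so frame 568 lies in block 0 (frames 0–17981) with 568 frames into that block.
The block's first minute is 1800 frames and the rest 1798 each; 568 frames reaches minute 0, so 0 × 18 + 0 × 2 = 0 labels have been skipped so far.
Adding those back, label number 568 + 0 = 568 at 30 labels/s is 18 s + 28 f = 0 h 0 min 18 s frame 28, i.e. 00:00:18;28.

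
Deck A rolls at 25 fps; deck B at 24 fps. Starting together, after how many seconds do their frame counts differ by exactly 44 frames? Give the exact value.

The gap grows by |24 − 25| = 1 frame per second.
Time for a 44-frame gap: 44 ÷ (1) = 44 s.

44 seconds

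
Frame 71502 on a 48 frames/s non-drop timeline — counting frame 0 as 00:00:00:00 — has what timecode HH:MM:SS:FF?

00:24:49:30

71502 ÷ 48 = 1489 full seconds, remainder 30 frames.
1489 s = 0 h 24 min 49 s.
Timecode: 00:24:49:30.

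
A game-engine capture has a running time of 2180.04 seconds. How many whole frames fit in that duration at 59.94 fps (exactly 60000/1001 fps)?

130671 frames

Frames = 2180.04 × 60000/1001 = 130802400/1001 ≈ 130671.7283.
Complete frames: 130671.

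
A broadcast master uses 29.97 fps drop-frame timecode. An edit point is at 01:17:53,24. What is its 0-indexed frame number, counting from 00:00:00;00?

140074

As if non-drop at 30 labels/s: (1 × 3600 + 17 × 60 + 53) × 30 + 24 = 140214.
Minute boundaries passed: 77; those not divisible by 10: 77 − 7 = 70; dropped labels = 2 × 70 = 140.
Actual frame index = 140214 − 140 = 140074.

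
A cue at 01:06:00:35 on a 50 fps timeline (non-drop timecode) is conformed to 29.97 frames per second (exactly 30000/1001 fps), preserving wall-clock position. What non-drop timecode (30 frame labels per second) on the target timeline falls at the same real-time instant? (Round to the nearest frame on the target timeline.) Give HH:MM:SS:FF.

Source frame index: (1×3600 + 6×60 + 0) × 50 + 35 = 198035.
Real time: 198035 / (50) = 39607/10 s.
Target frame: (39607/10) × (30000/1001) = 118821000/1001 ≈ 118702.298 → 118702.
At 30 labels/s: frame 118702 → 01:05:56:22.

01:05:56:22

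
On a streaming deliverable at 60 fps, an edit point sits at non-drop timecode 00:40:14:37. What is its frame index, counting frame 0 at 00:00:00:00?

Total seconds to the label: (0 × 3600 + 40 × 60 + 14) = 2414.
Frame index = 2414 × 60 + 37 = 144877.

144877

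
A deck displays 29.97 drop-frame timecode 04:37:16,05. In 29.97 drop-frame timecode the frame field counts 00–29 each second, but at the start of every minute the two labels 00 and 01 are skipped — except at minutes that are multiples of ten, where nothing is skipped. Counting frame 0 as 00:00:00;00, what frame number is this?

Complete 10-minute blocks: 27, each 17982 frames → 485514.
Remaining 7 whole minutes in the current block: 1800 + 6 × 1798 = 12588 frames.
Within the current minute: 16 × 30 + 5 − 2 = 483 (labels ;00/;01 skipped at this minute). Total = 485514 + 12588 + 483 = 498585.

498585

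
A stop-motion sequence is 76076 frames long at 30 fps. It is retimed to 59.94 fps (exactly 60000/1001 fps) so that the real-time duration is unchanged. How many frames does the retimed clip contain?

152000 frames

Target frames = source frames × (target rate / source rate) = 76076 × (60000/1001)/(30) = 76076 × 2000/1001 = 152000.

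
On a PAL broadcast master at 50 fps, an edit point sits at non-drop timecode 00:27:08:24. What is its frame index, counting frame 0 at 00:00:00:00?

Total seconds to the label: (0 × 3600 + 27 × 60 + 8) = 1628.
Frame index = 1628 × 50 + 24 = 81424.

frame 81424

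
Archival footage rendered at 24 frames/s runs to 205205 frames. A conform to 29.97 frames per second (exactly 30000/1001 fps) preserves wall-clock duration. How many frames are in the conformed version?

Target frames = source frames × (target rate / source rate) = 205205 × (30000/1001)/(24) = 205205 × 1250/1001 = 256250.

256250 frames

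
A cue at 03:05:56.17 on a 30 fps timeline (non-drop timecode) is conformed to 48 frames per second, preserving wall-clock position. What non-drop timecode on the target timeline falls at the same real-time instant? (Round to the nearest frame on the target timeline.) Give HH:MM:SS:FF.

03:05:56:27

Source frame index: (3×3600 + 5×60 + 56) × 30 + 17 = 334697.
Real time: 334697 / (30) = 334697/30 s.
Target frame: (334697/30) × (48) = 2677576/5 ≈ 535515.200 → 535515.
At 48 labels/s: frame 535515 → 03:05:56:27.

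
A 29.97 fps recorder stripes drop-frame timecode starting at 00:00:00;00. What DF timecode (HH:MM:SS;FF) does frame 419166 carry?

03:53:06;06

Ten DF minutes hold 17982 frames, so frame 419166 lies in block 23 (frames 413586–431567) with 5580 frames into that block.
The block's first minute is 1800 frames and the rest 1798 each; 5580 frames reaches minute 3, so 23 × 18 + 3 × 2 = 420 labels have been skipped so far.
Adding those back, label number 419166 + 420 = 419586 at 30 labels/s is 13986 s + 6 f = 3 h 53 min 6 s frame 6, i.e. 03:53:06;06.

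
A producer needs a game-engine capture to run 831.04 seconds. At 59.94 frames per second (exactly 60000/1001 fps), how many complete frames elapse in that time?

49812 frames

Frames = 831.04 × 60000/1001 = 7123200/143 ≈ 49812.5874.
Complete frames: 49812.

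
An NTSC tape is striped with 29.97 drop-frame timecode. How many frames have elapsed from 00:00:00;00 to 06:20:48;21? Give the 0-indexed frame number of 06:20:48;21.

As if non-drop at 30 labels/s: (6 × 3600 + 20 × 60 + 48) × 30 + 21 = 685461.
Minute boundaries passed: 380; those not divisible by 10: 380 − 38 = 342; dropped labels = 2 × 342 = 684.
Actual frame index = 685461 − 684 = 684777.

684777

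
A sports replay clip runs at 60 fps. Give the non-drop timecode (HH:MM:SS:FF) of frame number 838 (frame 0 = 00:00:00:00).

00:00:13:58

838 ÷ 60 = 13 full seconds, remainder 58 frames.
13 s = 0 h 0 min 13 s.
Timecode: 00:00:13:58.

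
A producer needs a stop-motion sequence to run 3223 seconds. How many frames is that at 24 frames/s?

Frames = 3223 × 24 = 77352.

77352 frames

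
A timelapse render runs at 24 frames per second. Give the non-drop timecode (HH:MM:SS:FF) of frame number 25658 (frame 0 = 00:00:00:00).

25658 ÷ 24 = 1069 full seconds, remainder 2 frames.
1069 s = 0 h 17 min 49 s.
Timecode: 00:17:49:02.

00:17:49:02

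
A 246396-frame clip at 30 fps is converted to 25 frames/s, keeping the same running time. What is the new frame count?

205330 frames

Target frames = source frames × (target rate / source rate) = 246396 × (25)/(30) = 246396 × 5/6 = 205330.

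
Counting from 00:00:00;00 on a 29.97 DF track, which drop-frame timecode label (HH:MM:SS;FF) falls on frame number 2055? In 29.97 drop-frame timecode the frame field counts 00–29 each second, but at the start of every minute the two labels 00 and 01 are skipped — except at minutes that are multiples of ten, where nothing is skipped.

00:01:08;17

Ten DF minutes hold 17982 frames, so frame 2055 lies in block 0 (frames 0–17981) with 2055 frames into that block.
The block's first minute is 1800 frames and the rest 1798 each; 2055 frames reaches minute 1, so 0 × 18 + 1 × 2 = 2 labels have been skipped so far.
Adding those back, label number 2055 + 2 = 2057 at 30 labels/s is 68 s + 17 f = 0 h 1 min 8 s frame 17, i.e. 00:01:08;17.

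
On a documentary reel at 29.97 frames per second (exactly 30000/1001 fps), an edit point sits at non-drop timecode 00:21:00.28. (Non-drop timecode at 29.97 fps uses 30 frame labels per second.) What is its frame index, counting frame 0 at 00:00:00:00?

37828

Total seconds to the label: (0 × 3600 + 21 × 60 + 0) = 1260.
Frame index = 1260 × 30 + 28 = 37828.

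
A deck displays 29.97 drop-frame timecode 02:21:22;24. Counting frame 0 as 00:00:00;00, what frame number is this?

254230

Complete 10-minute blocks: 14, each 17982 frames → 251748.
Remaining 1 whole minute in the current block: 1800 + 0 × 1798 = 1800 frames.
Within the current minute: 22 × 30 + 24 − 2 = 682 (labels ;00/;01 skipped at this minute). Total = 251748 + 1800 + 682 = 254230.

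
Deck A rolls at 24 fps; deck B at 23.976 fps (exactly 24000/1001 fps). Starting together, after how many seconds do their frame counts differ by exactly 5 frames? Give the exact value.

The gap grows by |24000/1001 − 24| = 24/1001 frames per second.
Time for a 5-frame gap: 5 ÷ (24/1001) = 5005/24 s.

5005/24 seconds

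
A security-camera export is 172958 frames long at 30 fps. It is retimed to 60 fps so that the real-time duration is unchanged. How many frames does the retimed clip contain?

Target frames = source frames × (target rate / source rate) = 172958 × (60)/(30) = 172958 × 2 = 345916.

345916 frames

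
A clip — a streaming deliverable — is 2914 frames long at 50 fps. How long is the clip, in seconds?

58.28 seconds

Running time = 2914 / (50) = 58.28 s.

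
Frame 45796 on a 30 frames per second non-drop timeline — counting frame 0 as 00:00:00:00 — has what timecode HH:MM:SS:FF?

45796 ÷ 30 = 1526 full seconds, remainder 16 frames.
1526 s = 0 h 25 min 26 s.
Timecode: 00:25:26:16.

00:25:26:16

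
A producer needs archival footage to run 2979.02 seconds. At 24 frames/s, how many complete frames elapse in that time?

71496 frames

Frames = 2979.02 × 24 = 1787412/25 ≈ 71496.4800.
Complete frames: 71496.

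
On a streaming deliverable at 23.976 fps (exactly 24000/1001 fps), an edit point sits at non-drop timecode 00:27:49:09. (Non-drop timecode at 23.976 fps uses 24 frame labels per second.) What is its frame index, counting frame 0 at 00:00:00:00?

40065

Total seconds to the label: (0 × 3600 + 27 × 60 + 49) = 1669.
Frame index = 1669 × 24 + 9 = 40065.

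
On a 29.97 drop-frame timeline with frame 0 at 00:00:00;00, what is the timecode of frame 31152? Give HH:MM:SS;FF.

00:17:19;14

Ten DF minutes hold 17982 frames, so frame 31152 lies in block 1 (frames 17982–35963) with 13170 frames into that block.
The block's first minute is 1800 frames and the rest 1798 each; 13170 frames reaches minute 7, so 1 × 18 + 7 × 2 = 32 labels have been skipped so far.
Adding those back, label number 31152 + 32 = 31184 at 30 labels/s is 1039 s + 14 f = 0 h 17 min 19 s frame 14, i.e. 00:17:19;14.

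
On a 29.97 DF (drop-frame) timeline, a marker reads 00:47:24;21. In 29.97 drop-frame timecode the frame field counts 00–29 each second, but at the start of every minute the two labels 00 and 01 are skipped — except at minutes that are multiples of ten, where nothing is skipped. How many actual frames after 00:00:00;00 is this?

85255

As if non-drop at 30 labels/s: (0 × 3600 + 47 × 60 + 24) × 30 + 21 = 85341.
Minute boundaries passed: 47; those not divisible by 10: 47 − 4 = 43; dropped labels = 2 × 43 = 86.
Actual frame index = 85341 − 86 = 85255.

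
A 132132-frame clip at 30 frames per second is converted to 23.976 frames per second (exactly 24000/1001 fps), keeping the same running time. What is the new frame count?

105600 frames

Target frames = source frames × (target rate / source rate) = 132132 × (24000/1001)/(30) = 132132 × 800/1001 = 105600.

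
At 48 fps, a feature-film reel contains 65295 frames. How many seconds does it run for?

1360.3125 seconds

Running time = 65295 / (48) = 1360.3125 s.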